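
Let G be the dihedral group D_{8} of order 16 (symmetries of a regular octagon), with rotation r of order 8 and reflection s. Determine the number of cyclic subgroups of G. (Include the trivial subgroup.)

12

Each element a generates a cyclic subgroup ⟨a⟩; distinct elements may generate the same one (a cyclic group of order d has φ(d) generators).
Cyclic subgroups by order — order 1: 1; order 2: 9; order 4: 1; order 8: 1.
Total: 12.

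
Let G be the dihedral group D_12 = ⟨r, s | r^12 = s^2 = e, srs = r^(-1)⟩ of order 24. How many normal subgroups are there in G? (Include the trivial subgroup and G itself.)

9

G has 34 subgroups. Checking conjugation-invariance by order — order 1: 1/1 normal; order 2: 1/13 normal; order 3: 1/1 normal; order 4: 1/7 normal; order 6: 1/5 normal; order 8: 0/3 normal; order 12: 3/3 normal; order 24: 1/1 normal.
Total normal subgroups: 9.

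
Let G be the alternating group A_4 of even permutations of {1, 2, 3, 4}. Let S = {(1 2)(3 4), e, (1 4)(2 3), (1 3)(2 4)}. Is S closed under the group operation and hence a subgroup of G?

Yes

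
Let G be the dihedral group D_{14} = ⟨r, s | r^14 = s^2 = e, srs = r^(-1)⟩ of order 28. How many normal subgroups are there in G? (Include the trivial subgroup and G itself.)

7

G has 28 subgroups. Checking conjugation-invariance by order — order 1: 1/1 normal; order 2: 1/15 normal; order 4: 0/7 normal; order 7: 1/1 normal; order 14: 3/3 normal; order 28: 1/1 normal.
Total normal subgroups: 7.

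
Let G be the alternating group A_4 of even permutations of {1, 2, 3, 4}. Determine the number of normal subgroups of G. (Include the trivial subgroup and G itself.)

G has 10 subgroups. Checking conjugation-invariance by order — order 1: 1/1 normal; order 2: 0/3 normal; order 3: 0/4 normal; order 4: 1/1 normal; order 12: 1/1 normal.
Total normal subgroups: 3.

3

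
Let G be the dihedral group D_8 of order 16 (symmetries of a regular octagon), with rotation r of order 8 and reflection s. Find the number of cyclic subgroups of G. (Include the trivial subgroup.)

A cyclic subgroup of order d is generated by each of its φ(d) elements of order d, so the cyclic subgroups of order d number (#elements of order d)/φ(d).
Cyclic subgroups by order — order 1: 1; order 2: 9; order 4: 1; order 8: 1.
Total: 12.

12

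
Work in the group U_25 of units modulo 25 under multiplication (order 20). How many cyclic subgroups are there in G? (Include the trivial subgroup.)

6

Group the elements of G by the cyclic subgroup they generate; each cyclic subgroup of order d accounts for φ(d) elements.
Cyclic subgroups by order — order 1: 1; order 2: 1; order 4: 1; order 5: 1; order 10: 1; order 20: 1.
Total: 6.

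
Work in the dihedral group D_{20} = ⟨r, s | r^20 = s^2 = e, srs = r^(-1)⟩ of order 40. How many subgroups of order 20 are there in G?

3

|G| = 40 and 20 | 40, so subgroups of order 20 are possible by Lagrange.
The subgroups of order 20 are: {e, r, r^2, r^3, r^4, r^5, r^6, r^7, r^8, r^9, r^10, r^11, r^12, r^13, r^14, r^15, r^16, r^17, r^18, r^19}; {e, r^2, r^4, r^6, r^8, r^10, r^12, r^14, r^16, r^18, s, r^2s, r^4s, r^6s, r^8s, r^10s, r^12s, r^14s, r^16s, r^18s}; {e, r^2, r^4, r^6, r^8, r^10, r^12, r^14, r^16, r^18, rs, r^3s, r^5s, r^7s, r^9s, r^11s, r^13s, r^15s, r^17s, r^19s}.
So G has 3 subgroups of order 20.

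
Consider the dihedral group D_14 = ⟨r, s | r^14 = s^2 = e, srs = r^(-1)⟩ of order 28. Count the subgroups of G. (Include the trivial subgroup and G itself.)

|G| = 28, so by Lagrange every subgroup order divides 28. Divisors: 1, 2, 4, 7, 14, 28.
Subgroups by order — order 1: 1; order 2: 15; order 4: 7; order 7: 1; order 14: 3; order 28: 1.
Total: 1 + 15 + 7 + 1 + 3 + 1 = 28.

28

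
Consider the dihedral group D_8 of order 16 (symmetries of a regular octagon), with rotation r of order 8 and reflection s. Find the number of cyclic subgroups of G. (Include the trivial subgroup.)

A cyclic subgroup of order d is generated by each of its φ(d) elements of order d, so the cyclic subgroups of order d number (#elements of order d)/φ(d).
Cyclic subgroups by order — order 1: 1; order 2: 9; order 4: 1; order 8: 1.
Total: 12.

12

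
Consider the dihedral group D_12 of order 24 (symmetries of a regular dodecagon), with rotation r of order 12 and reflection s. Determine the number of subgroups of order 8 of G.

3

|G| = 24 and 8 | 24, so subgroups of order 8 are possible by Lagrange.
The subgroups of order 8 are: {e, r^3, r^6, r^9, rs, r^4s, r^7s, r^10s}; {e, r^3, r^6, r^9, r^2s, r^5s, r^8s, r^11s}; {e, r^3, r^6, r^9, s, r^3s, r^6s, r^9s}.
So G has 3 subgroups of order 8.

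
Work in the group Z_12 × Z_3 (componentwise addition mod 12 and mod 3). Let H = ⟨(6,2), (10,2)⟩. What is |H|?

|⟨(6,2)⟩| = 6 and |⟨(10,2)⟩| = 6, so |H| is a multiple of lcm(6, 6) = 6 and divides |G| = 36.
Closing under the operation: H = {(0,0), (0,1), (0,2), (2,0), (2,1), (2,2), (4,0), (4,1), (4,2), (6,0), (6,1), (6,2), (8,0), (8,1), (8,2), (10,0), (10,1), (10,2)}, so |H| = 18.

18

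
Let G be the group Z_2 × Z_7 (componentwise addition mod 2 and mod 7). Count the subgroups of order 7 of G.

|G| = 14 and 7 | 14, so subgroups of order 7 are possible by Lagrange.
The subgroups of order 7 are: {(0,0), (0,1), (0,2), (0,3), (0,4), (0,5), (0,6)}.
So G has 1 subgroup of order 7.

1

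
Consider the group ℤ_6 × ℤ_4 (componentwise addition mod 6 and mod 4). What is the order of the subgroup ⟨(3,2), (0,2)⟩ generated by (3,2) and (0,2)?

4

|⟨(3,2)⟩| = 2 and |⟨(0,2)⟩| = 2, so |H| is a multiple of lcm(2, 2) = 2 and divides |G| = 24.
Closing under the operation: H = {(0,0), (0,2), (3,0), (3,2)}, so |H| = 4.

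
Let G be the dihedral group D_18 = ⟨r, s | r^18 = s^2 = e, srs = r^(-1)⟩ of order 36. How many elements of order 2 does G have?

19

Enumerating element orders in G gives 19 elements of order 2.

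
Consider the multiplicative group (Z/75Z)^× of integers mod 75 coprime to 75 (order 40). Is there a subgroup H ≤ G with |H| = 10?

10 | 40. A subgroup of order 10 is {1, 11, 16, 26, 31, 41, 46, 56, 61, 71}.

Yes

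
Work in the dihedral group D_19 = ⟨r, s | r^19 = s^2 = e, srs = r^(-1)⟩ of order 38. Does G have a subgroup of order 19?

19 | 38. A subgroup of order 19 is {e, r, r^2, r^3, r^4, r^5, r^6, r^7, r^8, r^9, r^10, r^11, r^12, r^13, r^14, r^15, r^16, r^17, r^18}.

Yes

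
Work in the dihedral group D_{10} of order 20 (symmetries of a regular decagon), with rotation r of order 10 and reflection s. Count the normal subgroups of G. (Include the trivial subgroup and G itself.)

7

G has 22 subgroups. Checking conjugation-invariance by order — order 1: 1/1 normal; order 2: 1/11 normal; order 4: 0/5 normal; order 5: 1/1 normal; order 10: 3/3 normal; order 20: 1/1 normal.
Total normal subgroups: 7.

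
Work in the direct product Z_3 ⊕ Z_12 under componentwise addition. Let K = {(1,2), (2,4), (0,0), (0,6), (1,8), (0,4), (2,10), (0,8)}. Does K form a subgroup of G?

No

|K| = 8 does not divide |G| = 36, so by Lagrange K is not a subgroup.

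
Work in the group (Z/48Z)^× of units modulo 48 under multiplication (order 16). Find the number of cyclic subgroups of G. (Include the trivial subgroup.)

12

Group the elements of G by the cyclic subgroup they generate; each cyclic subgroup of order d accounts for φ(d) elements.
Cyclic subgroups by order — order 1: 1; order 2: 7; order 4: 4.
Total: 12.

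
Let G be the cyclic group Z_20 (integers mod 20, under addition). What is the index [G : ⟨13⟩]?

1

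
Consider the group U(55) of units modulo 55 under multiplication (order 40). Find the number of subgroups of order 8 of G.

1

|G| = 40 and 8 | 40, so subgroups of order 8 are possible by Lagrange.
The subgroups of order 8 are: {1, 12, 21, 23, 32, 34, 43, 54}.
So G has 1 subgroup of order 8.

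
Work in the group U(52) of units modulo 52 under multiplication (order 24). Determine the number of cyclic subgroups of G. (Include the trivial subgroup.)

Each element a generates a cyclic subgroup ⟨a⟩; distinct elements may generate the same one (a cyclic group of order d has φ(d) generators).
Cyclic subgroups by order — order 1: 1; order 2: 3; order 3: 1; order 4: 2; order 6: 3; order 12: 2.
Total: 12.

12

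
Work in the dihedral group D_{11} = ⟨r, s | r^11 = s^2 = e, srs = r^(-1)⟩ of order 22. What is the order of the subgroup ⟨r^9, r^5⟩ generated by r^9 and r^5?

11

|⟨r^9⟩| = 11 and |⟨r^5⟩| = 11, so |H| is a multiple of lcm(11, 11) = 11 and divides |G| = 22.
Closing under the operation: H = {e, r, r^2, r^3, r^4, r^5, r^6, r^7, r^8, r^9, r^10}, so |H| = 11.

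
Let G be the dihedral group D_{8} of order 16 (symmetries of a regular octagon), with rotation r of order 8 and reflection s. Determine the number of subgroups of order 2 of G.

9

|G| = 16 and 2 | 16, so subgroups of order 2 are possible by Lagrange.
The subgroups of order 2 are: {e, r^2s}; {e, r^3s}; {e, r^4}; {e, r^4s}; … (9 in all).
So G has 9 subgroups of order 2.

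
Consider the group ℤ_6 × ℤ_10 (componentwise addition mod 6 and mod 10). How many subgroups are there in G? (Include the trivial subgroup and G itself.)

20

|G| = 60, so by Lagrange every subgroup order divides 60. Divisors: 1, 2, 3, 4, 5, 6, 10, 12, 15, 20, 30, 60.
Subgroups by order — order 1: 1; order 2: 3; order 3: 1; order 4: 1; order 5: 1; order 6: 3; order 10: 3; order 12: 1; order 15: 1; order 20: 1; order 30: 3; order 60: 1.
Total: 1 + 3 + 1 + 1 + 1 + 3 + 3 + 1 + 1 + 1 + 3 + 1 = 20.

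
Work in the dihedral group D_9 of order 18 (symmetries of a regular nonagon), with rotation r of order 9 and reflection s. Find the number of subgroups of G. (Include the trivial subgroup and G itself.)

16

|G| = 18, so by Lagrange every subgroup order divides 18. Divisors: 1, 2, 3, 6, 9, 18.
Subgroups by order — order 1: 1; order 2: 9; order 3: 1; order 6: 3; order 9: 1; order 18: 1.
Total: 1 + 9 + 1 + 3 + 1 + 1 = 16.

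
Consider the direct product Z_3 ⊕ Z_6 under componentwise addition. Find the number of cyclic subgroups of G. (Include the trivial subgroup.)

Group the elements of G by the cyclic subgroup they generate; each cyclic subgroup of order d accounts for φ(d) elements.
Cyclic subgroups by order — order 1: 1; order 2: 1; order 3: 4; order 6: 4.
Total: 10.

10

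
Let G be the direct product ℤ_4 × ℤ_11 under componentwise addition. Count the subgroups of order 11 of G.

|G| = 44 and 11 | 44, so subgroups of order 11 are possible by Lagrange.
The subgroups of order 11 are: {(0,0), (0,1), (0,2), (0,3), (0,4), (0,5), (0,6), (0,7), (0,8), (0,9), (0,10)}.
So G has 1 subgroup of order 11.

1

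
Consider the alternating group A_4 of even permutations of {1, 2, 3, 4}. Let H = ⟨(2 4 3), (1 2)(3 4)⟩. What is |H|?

12

|⟨(2 4 3)⟩| = 3 and |⟨(1 2)(3 4)⟩| = 2, so |H| is a multiple of lcm(3, 2) = 6 and divides |G| = 12.
Closing {(2 4 3), (1 2)(3 4)} under the group operation gives all of G, so |H| = 12.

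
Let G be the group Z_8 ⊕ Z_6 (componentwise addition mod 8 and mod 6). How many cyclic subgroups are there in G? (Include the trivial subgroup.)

16

Group the elements of G by the cyclic subgroup they generate; each cyclic subgroup of order d accounts for φ(d) elements.
Cyclic subgroups by order — order 1: 1; order 2: 3; order 3: 1; order 4: 2; order 6: 3; order 8: 2; order 12: 2; order 24: 2.
Total: 16.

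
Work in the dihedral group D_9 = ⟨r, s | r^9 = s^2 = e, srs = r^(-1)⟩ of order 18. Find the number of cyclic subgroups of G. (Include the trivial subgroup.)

12

A cyclic subgroup of order d is generated by each of its φ(d) elements of order d, so the cyclic subgroups of order d number (#elements of order d)/φ(d).
Cyclic subgroups by order — order 1: 1; order 2: 9; order 3: 1; order 9: 1.
Total: 12.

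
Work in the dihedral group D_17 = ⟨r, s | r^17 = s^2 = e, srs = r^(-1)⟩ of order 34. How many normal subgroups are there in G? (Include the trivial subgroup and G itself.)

3

G has 20 subgroups. Checking conjugation-invariance by order — order 1: 1/1 normal; order 2: 0/17 normal; order 17: 1/1 normal; order 34: 1/1 normal.
Total normal subgroups: 3.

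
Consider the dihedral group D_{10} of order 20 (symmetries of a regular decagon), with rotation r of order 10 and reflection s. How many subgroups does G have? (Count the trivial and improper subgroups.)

22

|G| = 20, so by Lagrange every subgroup order divides 20. Divisors: 1, 2, 4, 5, 10, 20.
Subgroups by order — order 1: 1; order 2: 11; order 4: 5; order 5: 1; order 10: 3; order 20: 1.
Total: 1 + 11 + 5 + 1 + 3 + 1 = 22.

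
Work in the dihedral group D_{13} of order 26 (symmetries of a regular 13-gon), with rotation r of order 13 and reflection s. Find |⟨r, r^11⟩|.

13

|⟨r⟩| = 13 and |⟨r^11⟩| = 13, so |H| is a multiple of lcm(13, 13) = 13 and divides |G| = 26.
Closing under the operation: H = {e, r, r^2, r^3, r^4, r^5, r^6, r^7, r^8, r^9, r^10, r^11, r^12}, so |H| = 13.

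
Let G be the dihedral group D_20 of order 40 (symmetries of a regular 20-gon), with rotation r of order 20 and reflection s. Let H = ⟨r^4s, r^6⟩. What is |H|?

20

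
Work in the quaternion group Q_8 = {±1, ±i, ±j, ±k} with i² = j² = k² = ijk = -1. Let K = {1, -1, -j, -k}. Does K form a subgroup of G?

-k ∈ K but its inverse k ∉ K, so K is not a subgroup.

No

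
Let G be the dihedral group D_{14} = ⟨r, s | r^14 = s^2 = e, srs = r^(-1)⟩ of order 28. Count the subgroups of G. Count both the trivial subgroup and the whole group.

28

|G| = 28, so by Lagrange every subgroup order divides 28. Divisors: 1, 2, 4, 7, 14, 28.
Subgroups by order — order 1: 1; order 2: 15; order 4: 7; order 7: 1; order 14: 3; order 28: 1.
Total: 1 + 15 + 7 + 1 + 3 + 1 = 28.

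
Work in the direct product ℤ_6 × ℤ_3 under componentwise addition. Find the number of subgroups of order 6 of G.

4

|G| = 18 and 6 | 18, so subgroups of order 6 are possible by Lagrange.
The subgroups of order 6 are: {(0,0), (0,1), (0,2), (3,0), (3,1), (3,2)}; {(0,0), (1,0), (2,0), (3,0), (4,0), (5,0)}; {(0,0), (1,1), (2,2), (3,0), (4,1), (5,2)}; {(0,0), (1,2), (2,1), (3,0), (4,2), (5,1)}.
So G has 4 subgroups of order 6.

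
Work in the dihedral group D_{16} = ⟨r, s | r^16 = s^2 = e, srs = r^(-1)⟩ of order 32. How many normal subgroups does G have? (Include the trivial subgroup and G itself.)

G has 36 subgroups. Checking conjugation-invariance by order — order 1: 1/1 normal; order 2: 1/17 normal; order 4: 1/9 normal; order 8: 1/5 normal; order 16: 3/3 normal; order 32: 1/1 normal.
Total normal subgroups: 8.

8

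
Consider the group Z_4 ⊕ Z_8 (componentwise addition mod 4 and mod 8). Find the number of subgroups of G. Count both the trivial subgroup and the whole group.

|G| = 32, so by Lagrange every subgroup order divides 32. Divisors: 1, 2, 4, 8, 16, 32.
Subgroups by order — order 1: 1; order 2: 3; order 4: 7; order 8: 7; order 16: 3; order 32: 1.
Total: 1 + 3 + 7 + 7 + 3 + 1 = 22.

22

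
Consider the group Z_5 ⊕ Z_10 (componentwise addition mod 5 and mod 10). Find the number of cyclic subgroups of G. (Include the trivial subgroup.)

14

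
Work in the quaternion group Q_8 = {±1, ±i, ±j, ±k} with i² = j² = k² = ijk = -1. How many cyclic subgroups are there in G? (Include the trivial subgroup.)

Each element a generates a cyclic subgroup ⟨a⟩; distinct elements may generate the same one (a cyclic group of order d has φ(d) generators).
Cyclic subgroups by order — order 1: 1; order 2: 1; order 4: 3.
Total: 5.

5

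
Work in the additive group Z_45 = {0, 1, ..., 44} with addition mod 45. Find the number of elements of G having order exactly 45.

In a cyclic group of order 45, the number of elements of order d (for d | 45) is φ(d).
φ(45) = 24.

24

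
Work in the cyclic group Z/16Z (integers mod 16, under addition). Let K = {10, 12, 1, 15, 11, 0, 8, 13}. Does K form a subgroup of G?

10 ∈ K but its inverse 6 ∉ K, so K is not a subgroup.

No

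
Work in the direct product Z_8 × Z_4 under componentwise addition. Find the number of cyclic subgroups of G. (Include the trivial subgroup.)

14

Group the elements of G by the cyclic subgroup they generate; each cyclic subgroup of order d accounts for φ(d) elements.
Cyclic subgroups by order — order 1: 1; order 2: 3; order 4: 6; order 8: 4.
Total: 14.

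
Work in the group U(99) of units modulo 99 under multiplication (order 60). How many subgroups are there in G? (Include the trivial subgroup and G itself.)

20

|G| = 60, so by Lagrange every subgroup order divides 60. Divisors: 1, 2, 3, 4, 5, 6, 10, 12, 15, 20, 30, 60.
Subgroups by order — order 1: 1; order 2: 3; order 3: 1; order 4: 1; order 5: 1; order 6: 3; order 10: 3; order 12: 1; order 15: 1; order 20: 1; order 30: 3; order 60: 1.
Total: 1 + 3 + 1 + 1 + 1 + 3 + 3 + 1 + 1 + 1 + 3 + 1 = 20.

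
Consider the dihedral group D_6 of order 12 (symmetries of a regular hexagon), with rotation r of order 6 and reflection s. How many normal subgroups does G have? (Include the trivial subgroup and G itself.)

G has 16 subgroups. Checking conjugation-invariance by order — order 1: 1/1 normal; order 2: 1/7 normal; order 3: 1/1 normal; order 4: 0/3 normal; order 6: 3/3 normal; order 12: 1/1 normal.
Total normal subgroups: 7.

7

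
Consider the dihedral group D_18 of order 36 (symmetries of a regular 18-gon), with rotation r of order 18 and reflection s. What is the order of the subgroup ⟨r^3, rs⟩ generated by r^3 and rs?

|⟨r^3⟩| = 6 and |⟨rs⟩| = 2, so |H| is a multiple of lcm(6, 2) = 6 and divides |G| = 36.
Closing under the operation: H = {e, r^3, r^6, r^9, r^12, r^15, rs, r^4s, r^7s, r^10s, r^13s, r^16s}, so |H| = 12.

12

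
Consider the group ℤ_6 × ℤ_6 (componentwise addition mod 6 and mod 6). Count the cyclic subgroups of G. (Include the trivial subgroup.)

20

Group the elements of G by the cyclic subgroup they generate; each cyclic subgroup of order d accounts for φ(d) elements.
Cyclic subgroups by order — order 1: 1; order 2: 3; order 3: 4; order 6: 12.
Total: 20.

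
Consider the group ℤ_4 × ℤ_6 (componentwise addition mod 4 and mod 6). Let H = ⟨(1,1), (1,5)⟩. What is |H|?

12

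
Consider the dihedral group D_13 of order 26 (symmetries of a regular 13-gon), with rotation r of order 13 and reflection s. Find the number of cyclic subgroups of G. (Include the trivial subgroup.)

15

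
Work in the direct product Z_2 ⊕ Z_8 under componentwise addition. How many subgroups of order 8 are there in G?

|G| = 16 and 8 | 16, so subgroups of order 8 are possible by Lagrange.
The subgroups of order 8 are: {(0,0), (0,1), (0,2), (0,3), (0,4), (0,5), (0,6), (0,7)}; {(0,0), (0,2), (0,4), (0,6), (1,0), (1,2), (1,4), (1,6)}; {(0,0), (0,2), (0,4), (0,6), (1,1), (1,3), (1,5), (1,7)}.
So G has 3 subgroups of order 8.

3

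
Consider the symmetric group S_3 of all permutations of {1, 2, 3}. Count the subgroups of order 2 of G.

|G| = 6 and 2 | 6, so subgroups of order 2 are possible by Lagrange.
The subgroups of order 2 are: {e, (1 2)}; {e, (1 3)}; {e, (2 3)}.
So G has 3 subgroups of order 2.

3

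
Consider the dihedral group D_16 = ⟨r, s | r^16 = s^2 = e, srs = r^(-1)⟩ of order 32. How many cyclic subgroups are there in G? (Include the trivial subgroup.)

21

Each element a generates a cyclic subgroup ⟨a⟩; distinct elements may generate the same one (a cyclic group of order d has φ(d) generators).
Cyclic subgroups by order — order 1: 1; order 2: 17; order 4: 1; order 8: 1; order 16: 1.
Total: 21.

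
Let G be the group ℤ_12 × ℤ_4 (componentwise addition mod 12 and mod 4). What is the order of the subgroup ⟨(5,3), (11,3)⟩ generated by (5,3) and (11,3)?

24

|⟨(5,3)⟩| = 12 and |⟨(11,3)⟩| = 12, so |H| is a multiple of lcm(12, 12) = 12 and divides |G| = 48.
Closing under the operation: H = {(0,0), (0,2), (1,1), (1,3), (2,0), (2,2), (3,1), (3,3), (4,0), (4,2), (5,1), (5,3), (6,0), (6,2), (7,1), (7,3), (8,0), (8,2), (9,1), (9,3), (10,0), (10,2), (11,1), (11,3)}, so |H| = 24.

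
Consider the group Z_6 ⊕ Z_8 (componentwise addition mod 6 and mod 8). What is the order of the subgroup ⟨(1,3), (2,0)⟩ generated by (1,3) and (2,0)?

24

|⟨(1,3)⟩| = 24 and |⟨(2,0)⟩| = 3, so |H| is a multiple of lcm(24, 3) = 24 and divides |G| = 48.
Closing under the operation: H = {(0,0), (0,2), (0,4), (0,6), (1,1), (1,3), (1,5), (1,7), (2,0), (2,2), (2,4), (2,6), (3,1), (3,3), (3,5), (3,7), (4,0), (4,2), (4,4), (4,6), (5,1), (5,3), (5,5), (5,7)}, so |H| = 24.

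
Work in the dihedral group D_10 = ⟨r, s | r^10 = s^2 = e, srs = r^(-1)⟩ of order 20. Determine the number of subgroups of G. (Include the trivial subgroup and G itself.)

|G| = 20, so by Lagrange every subgroup order divides 20. Divisors: 1, 2, 4, 5, 10, 20.
Subgroups by order — order 1: 1; order 2: 11; order 4: 5; order 5: 1; order 10: 3; order 20: 1.
Total: 1 + 11 + 5 + 1 + 3 + 1 = 22.

22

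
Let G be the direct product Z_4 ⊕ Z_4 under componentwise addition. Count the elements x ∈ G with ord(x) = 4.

12

An element (a,b) has order lcm(ord(a), ord(b)); count pairs with lcm equal to 4.
Enumerating gives 12 such elements.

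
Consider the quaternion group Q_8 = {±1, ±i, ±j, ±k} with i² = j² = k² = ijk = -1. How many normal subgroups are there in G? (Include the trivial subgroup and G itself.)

6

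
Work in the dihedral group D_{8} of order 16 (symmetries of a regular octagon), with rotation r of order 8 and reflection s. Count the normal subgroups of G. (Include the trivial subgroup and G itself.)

G has 19 subgroups. Checking conjugation-invariance by order — order 1: 1/1 normal; order 2: 1/9 normal; order 4: 1/5 normal; order 8: 3/3 normal; order 16: 1/1 normal.
Total normal subgroups: 7.

7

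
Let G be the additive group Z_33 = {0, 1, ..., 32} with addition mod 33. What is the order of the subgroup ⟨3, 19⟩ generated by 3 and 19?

|⟨3⟩| = 11 and |⟨19⟩| = 33, so |H| is a multiple of lcm(11, 33) = 33 and divides |G| = 33.
Closing {3, 19} under the group operation gives all of G, so |H| = 33.

33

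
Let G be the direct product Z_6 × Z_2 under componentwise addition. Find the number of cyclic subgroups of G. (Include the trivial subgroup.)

Group the elements of G by the cyclic subgroup they generate; each cyclic subgroup of order d accounts for φ(d) elements.
Cyclic subgroups by order — order 1: 1; order 2: 3; order 3: 1; order 6: 3.
Total: 8.

8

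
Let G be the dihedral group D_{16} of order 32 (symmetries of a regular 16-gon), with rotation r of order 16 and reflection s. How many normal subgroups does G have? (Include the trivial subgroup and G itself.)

G has 36 subgroups. Checking conjugation-invariance by order — order 1: 1/1 normal; order 2: 1/17 normal; order 4: 1/9 normal; order 8: 1/5 normal; order 16: 3/3 normal; order 32: 1/1 normal.
Total normal subgroups: 8.

8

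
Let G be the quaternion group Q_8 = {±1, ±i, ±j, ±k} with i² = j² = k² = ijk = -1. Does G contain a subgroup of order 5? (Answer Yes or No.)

No

5 does not divide |G| = 8, so by Lagrange no subgroup of order 5 exists.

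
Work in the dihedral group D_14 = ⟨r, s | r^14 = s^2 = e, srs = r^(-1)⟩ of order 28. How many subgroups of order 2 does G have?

|G| = 28 and 2 | 28, so subgroups of order 2 are possible by Lagrange.
The subgroups of order 2 are: {e, r^10s}; {e, r^11s}; {e, r^12s}; {e, r^13s}; … (15 in all).
So G has 15 subgroups of order 2.

15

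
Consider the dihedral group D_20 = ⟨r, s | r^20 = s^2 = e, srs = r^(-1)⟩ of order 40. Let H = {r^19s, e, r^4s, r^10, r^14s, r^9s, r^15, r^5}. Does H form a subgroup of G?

Yes

|H| = 8 divides |G| = 40, consistent with Lagrange.
H contains the identity, every element's inverse is in H, and H is closed under ·: it is a subgroup.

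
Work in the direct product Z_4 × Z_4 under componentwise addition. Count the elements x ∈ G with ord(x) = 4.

12

An element (a,b) has order lcm(ord(a), ord(b)); count pairs with lcm equal to 4.
Enumerating gives 12 such elements.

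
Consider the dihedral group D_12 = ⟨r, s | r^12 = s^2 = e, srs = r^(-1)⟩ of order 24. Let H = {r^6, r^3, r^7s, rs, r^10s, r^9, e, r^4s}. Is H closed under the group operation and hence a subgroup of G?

Yes

|H| = 8 divides |G| = 24, consistent with Lagrange.
H contains the identity, every element's inverse is in H, and H is closed under ·: it is a subgroup.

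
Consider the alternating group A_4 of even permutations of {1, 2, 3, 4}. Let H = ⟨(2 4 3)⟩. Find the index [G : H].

4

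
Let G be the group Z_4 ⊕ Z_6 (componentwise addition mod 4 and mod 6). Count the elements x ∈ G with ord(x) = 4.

4

An element (a,b) has order lcm(ord(a), ord(b)); count pairs with lcm equal to 4.
Enumerating gives 4 such elements.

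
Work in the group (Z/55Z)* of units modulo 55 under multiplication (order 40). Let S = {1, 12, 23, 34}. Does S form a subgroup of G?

Yes

|S| = 4 divides |G| = 40, consistent with Lagrange.
S contains the identity, every element's inverse is in S, and S is closed under ·: it is a subgroup.
In fact S = ⟨12⟩.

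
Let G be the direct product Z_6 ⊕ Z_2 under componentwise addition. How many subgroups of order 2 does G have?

|G| = 12 and 2 | 12, so subgroups of order 2 are possible by Lagrange.
The subgroups of order 2 are: {(0,0), (0,1)}; {(0,0), (3,0)}; {(0,0), (3,1)}.
So G has 3 subgroups of order 2.

3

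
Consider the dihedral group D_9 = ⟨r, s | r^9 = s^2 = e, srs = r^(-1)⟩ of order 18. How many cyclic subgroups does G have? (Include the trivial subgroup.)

12

A cyclic subgroup of order d is generated by each of its φ(d) elements of order d, so the cyclic subgroups of order d number (#elements of order d)/φ(d).
Cyclic subgroups by order — order 1: 1; order 2: 9; order 3: 1; order 9: 1.
Total: 12.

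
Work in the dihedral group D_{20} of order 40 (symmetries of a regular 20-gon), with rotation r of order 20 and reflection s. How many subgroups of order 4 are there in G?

11

|G| = 40 and 4 | 40, so subgroups of order 4 are possible by Lagrange.
The subgroups of order 4 are: {e, r^10, s, r^10s}; {e, r^10, rs, r^11s}; {e, r^10, r^2s, r^12s}; {e, r^10, r^3s, r^13s}; … (11 in all).
So G has 11 subgroups of order 4.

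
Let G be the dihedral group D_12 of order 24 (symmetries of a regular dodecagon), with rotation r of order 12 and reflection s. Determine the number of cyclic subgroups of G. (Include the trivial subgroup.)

18

Each element a generates a cyclic subgroup ⟨a⟩; distinct elements may generate the same one (a cyclic group of order d has φ(d) generators).
Cyclic subgroups by order — order 1: 1; order 2: 13; order 3: 1; order 4: 1; order 6: 1; order 12: 1.
Total: 18.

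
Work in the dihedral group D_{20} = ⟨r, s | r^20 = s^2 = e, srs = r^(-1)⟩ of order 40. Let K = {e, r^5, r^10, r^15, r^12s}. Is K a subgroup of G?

Closure fails: r^15 · r^12s = r^7s ∉ K. So K is not a subgroup.

No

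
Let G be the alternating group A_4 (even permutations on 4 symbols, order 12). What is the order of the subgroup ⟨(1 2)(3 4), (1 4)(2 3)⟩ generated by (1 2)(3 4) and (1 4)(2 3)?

|⟨(1 2)(3 4)⟩| = 2 and |⟨(1 4)(2 3)⟩| = 2, so |H| is a multiple of lcm(2, 2) = 2 and divides |G| = 12.
Closing under the operation: H = {e, (1 2)(3 4), (1 3)(2 4), (1 4)(2 3)}, so |H| = 4.

4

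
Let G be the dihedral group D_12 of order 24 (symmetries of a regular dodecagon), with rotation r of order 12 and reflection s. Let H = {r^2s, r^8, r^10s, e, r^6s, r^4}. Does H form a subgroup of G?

Yes

|H| = 6 divides |G| = 24, consistent with Lagrange.
H contains the identity, every element's inverse is in H, and H is closed under ·: it is a subgroup.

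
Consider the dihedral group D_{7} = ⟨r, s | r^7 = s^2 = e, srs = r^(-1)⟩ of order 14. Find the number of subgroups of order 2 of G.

7

|G| = 14 and 2 | 14, so subgroups of order 2 are possible by Lagrange.
The subgroups of order 2 are: {e, r^2s}; {e, r^3s}; {e, r^4s}; {e, r^5s}; … (7 in all).
So G has 7 subgroups of order 2.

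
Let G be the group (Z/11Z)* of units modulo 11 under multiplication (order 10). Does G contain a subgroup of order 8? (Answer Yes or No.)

8 does not divide |G| = 10, so by Lagrange no subgroup of order 8 exists.

No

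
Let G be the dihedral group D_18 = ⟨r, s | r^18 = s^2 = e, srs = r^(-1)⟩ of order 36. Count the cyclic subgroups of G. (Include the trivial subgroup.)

24

Group the elements of G by the cyclic subgroup they generate; each cyclic subgroup of order d accounts for φ(d) elements.
Cyclic subgroups by order — order 1: 1; order 2: 19; order 3: 1; order 6: 1; order 9: 1; order 18: 1.
Total: 24.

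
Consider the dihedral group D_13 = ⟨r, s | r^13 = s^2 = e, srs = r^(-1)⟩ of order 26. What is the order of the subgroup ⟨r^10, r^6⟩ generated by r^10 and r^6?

13

|⟨r^10⟩| = 13 and |⟨r^6⟩| = 13, so |H| is a multiple of lcm(13, 13) = 13 and divides |G| = 26.
Closing under the operation: H = {e, r, r^2, r^3, r^4, r^5, r^6, r^7, r^8, r^9, r^10, r^11, r^12}, so |H| = 13.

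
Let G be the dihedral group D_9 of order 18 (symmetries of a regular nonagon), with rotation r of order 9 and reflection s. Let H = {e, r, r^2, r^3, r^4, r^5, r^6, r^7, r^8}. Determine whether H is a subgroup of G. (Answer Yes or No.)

|H| = 9 divides |G| = 18, consistent with Lagrange.
H contains the identity, every element's inverse is in H, and H is closed under ·: it is a subgroup.
In fact H = ⟨r^4⟩.

Yes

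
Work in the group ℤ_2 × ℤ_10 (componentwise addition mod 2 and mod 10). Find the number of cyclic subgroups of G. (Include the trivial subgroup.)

A cyclic subgroup of order d is generated by each of its φ(d) elements of order d, so the cyclic subgroups of order d number (#elements of order d)/φ(d).
Cyclic subgroups by order — order 1: 1; order 2: 3; order 5: 1; order 10: 3.
Total: 8.

8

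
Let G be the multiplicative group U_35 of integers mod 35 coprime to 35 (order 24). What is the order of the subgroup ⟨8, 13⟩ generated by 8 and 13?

8

|⟨8⟩| = 4 and |⟨13⟩| = 4, so |H| is a multiple of lcm(4, 4) = 4 and divides |G| = 24.
Closing under the operation: H = {1, 6, 8, 13, 22, 27, 29, 34}, so |H| = 8.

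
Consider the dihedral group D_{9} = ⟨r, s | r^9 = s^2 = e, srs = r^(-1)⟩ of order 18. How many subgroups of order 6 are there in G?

3

|G| = 18 and 6 | 18, so subgroups of order 6 are possible by Lagrange.
The subgroups of order 6 are: {e, r^3, r^6, r^2s, r^5s, r^8s}; {e, r^3, r^6, s, r^3s, r^6s}; {e, r^3, r^6, rs, r^4s, r^7s}.
So G has 3 subgroups of order 6.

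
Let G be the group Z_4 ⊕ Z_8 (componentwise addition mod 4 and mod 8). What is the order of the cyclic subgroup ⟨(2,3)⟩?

The order of (2,3) in Z_4 × Z_8 is lcm(ord(2) in Z_4, ord(3) in Z_8).
ord(2) = 2 and ord(3) = 8, so |⟨(2,3)⟩| = lcm(2, 8) = 8.

8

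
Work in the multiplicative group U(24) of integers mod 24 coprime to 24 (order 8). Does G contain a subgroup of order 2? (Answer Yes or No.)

2 | 8. A subgroup of order 2 is {1, 11}.

Yes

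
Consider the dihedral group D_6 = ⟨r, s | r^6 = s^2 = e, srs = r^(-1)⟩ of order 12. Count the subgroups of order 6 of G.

3

|G| = 12 and 6 | 12, so subgroups of order 6 are possible by Lagrange.
The subgroups of order 6 are: {e, r, r^2, r^3, r^4, r^5}; {e, r^2, r^4, s, r^2s, r^4s}; {e, r^2, r^4, rs, r^3s, r^5s}.
So G has 3 subgroups of order 6.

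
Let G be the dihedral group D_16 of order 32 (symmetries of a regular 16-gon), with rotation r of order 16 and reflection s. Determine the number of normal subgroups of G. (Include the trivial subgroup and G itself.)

G has 36 subgroups. Checking conjugation-invariance by order — order 1: 1/1 normal; order 2: 1/17 normal; order 4: 1/9 normal; order 8: 1/5 normal; order 16: 3/3 normal; order 32: 1/1 normal.
Total normal subgroups: 8.

8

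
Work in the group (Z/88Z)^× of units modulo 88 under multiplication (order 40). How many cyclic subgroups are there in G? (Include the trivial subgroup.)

16

Group the elements of G by the cyclic subgroup they generate; each cyclic subgroup of order d accounts for φ(d) elements.
Cyclic subgroups by order — order 1: 1; order 2: 7; order 5: 1; order 10: 7.
Total: 16.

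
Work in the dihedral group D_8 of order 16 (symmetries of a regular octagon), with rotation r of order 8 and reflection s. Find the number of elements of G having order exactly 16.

No element of G has order 16 (even though 16 | 16).

0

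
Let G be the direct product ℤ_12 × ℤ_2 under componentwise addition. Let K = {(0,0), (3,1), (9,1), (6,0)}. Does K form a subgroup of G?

Yes

|K| = 4 divides |G| = 24, consistent with Lagrange.
K contains the identity, every element's inverse is in K, and K is closed under +: it is a subgroup.
In fact K = ⟨(3,1)⟩.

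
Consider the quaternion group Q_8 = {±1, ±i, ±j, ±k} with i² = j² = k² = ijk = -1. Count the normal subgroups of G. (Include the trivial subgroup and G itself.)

G has 6 subgroups. Checking conjugation-invariance by order — order 1: 1/1 normal; order 2: 1/1 normal; order 4: 3/3 normal; order 8: 1/1 normal.
Total normal subgroups: 6.

6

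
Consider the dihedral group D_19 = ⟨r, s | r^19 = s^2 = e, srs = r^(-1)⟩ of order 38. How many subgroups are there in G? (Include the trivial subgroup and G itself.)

|G| = 38, so by Lagrange every subgroup order divides 38. Divisors: 1, 2, 19, 38.
Subgroups by order — order 1: 1; order 2: 19; order 19: 1; order 38: 1.
Total: 1 + 19 + 1 + 1 = 22.

22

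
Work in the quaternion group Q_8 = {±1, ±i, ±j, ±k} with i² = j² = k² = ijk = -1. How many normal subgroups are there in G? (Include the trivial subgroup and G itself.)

G has 6 subgroups. Checking conjugation-invariance by order — order 1: 1/1 normal; order 2: 1/1 normal; order 4: 3/3 normal; order 8: 1/1 normal.
Total normal subgroups: 6.

6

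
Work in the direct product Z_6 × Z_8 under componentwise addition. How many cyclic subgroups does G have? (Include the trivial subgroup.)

A cyclic subgroup of order d is generated by each of its φ(d) elements of order d, so the cyclic subgroups of order d number (#elements of order d)/φ(d).
Cyclic subgroups by order — order 1: 1; order 2: 3; order 3: 1; order 4: 2; order 6: 3; order 8: 2; order 12: 2; order 24: 2.
Total: 16.

16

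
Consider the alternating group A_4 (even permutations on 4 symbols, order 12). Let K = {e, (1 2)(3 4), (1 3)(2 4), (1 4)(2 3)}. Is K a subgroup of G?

Yes

|K| = 4 divides |G| = 12, consistent with Lagrange.
K contains the identity, every element's inverse is in K, and K is closed under ∘: it is a subgroup.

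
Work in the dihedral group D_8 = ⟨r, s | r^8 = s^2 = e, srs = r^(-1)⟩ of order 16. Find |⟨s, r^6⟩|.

|⟨s⟩| = 2 and |⟨r^6⟩| = 4, so |H| is a multiple of lcm(2, 4) = 4 and divides |G| = 16.
Closing under the operation: H = {e, r^2, r^4, r^6, s, r^2s, r^4s, r^6s}, so |H| = 8.

8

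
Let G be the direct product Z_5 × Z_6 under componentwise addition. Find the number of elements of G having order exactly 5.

4

An element (a,b) has order lcm(ord(a), ord(b)); count pairs with lcm equal to 5.
Enumerating gives 4 such elements.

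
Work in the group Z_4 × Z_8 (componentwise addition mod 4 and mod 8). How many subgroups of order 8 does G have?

7

|G| = 32 and 8 | 32, so subgroups of order 8 are possible by Lagrange.
The subgroups of order 8 are: {(0,0), (0,1), (0,2), (0,3), (0,4), (0,5), (0,6), (0,7)}; {(0,0), (0,2), (0,4), (0,6), (2,0), (2,2), (2,4), (2,6)}; {(0,0), (0,2), (0,4), (0,6), (2,1), (2,3), (2,5), (2,7)}; {(0,0), (0,4), (1,0), (1,4), (2,0), (2,4), (3,0), (3,4)}; … (7 in all).
So G has 7 subgroups of order 8.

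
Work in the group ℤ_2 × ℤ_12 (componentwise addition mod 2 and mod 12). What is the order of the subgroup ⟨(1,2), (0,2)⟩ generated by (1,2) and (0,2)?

|⟨(1,2)⟩| = 6 and |⟨(0,2)⟩| = 6, so |H| is a multiple of lcm(6, 6) = 6 and divides |G| = 24.
Closing under the operation: H = {(0,0), (0,2), (0,4), (0,6), (0,8), (0,10), (1,0), (1,2), (1,4), (1,6), (1,8), (1,10)}, so |H| = 12.

12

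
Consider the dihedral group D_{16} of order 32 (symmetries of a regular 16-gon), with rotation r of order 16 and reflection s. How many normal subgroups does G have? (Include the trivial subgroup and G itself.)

8

G has 36 subgroups. Checking conjugation-invariance by order — order 1: 1/1 normal; order 2: 1/17 normal; order 4: 1/9 normal; order 8: 1/5 normal; order 16: 3/3 normal; order 32: 1/1 normal.
Total normal subgroups: 8.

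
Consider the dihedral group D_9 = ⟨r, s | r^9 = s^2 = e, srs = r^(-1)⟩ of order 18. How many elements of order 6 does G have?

No element of G has order 6 (even though 6 | 18).

0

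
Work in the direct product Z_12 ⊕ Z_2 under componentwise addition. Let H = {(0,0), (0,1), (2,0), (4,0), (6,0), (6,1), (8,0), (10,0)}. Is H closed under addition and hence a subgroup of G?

Closure fails: (0,1) + (4,0) = (4,1) ∉ H. So H is not a subgroup.

No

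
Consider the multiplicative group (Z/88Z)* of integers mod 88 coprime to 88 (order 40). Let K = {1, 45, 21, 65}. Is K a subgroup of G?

|K| = 4 divides |G| = 40, consistent with Lagrange.
K contains the identity, every element's inverse is in K, and K is closed under ·: it is a subgroup.

Yes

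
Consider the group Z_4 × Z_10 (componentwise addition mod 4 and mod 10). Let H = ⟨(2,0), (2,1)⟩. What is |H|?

20

|⟨(2,0)⟩| = 2 and |⟨(2,1)⟩| = 10, so |H| is a multiple of lcm(2, 10) = 10 and divides |G| = 40.
Closing under the operation: H = {(0,0), (0,1), (0,2), (0,3), (0,4), (0,5), (0,6), (0,7), (0,8), (0,9), (2,0), (2,1), (2,2), (2,3), (2,4), (2,5), (2,6), (2,7), (2,8), (2,9)}, so |H| = 20.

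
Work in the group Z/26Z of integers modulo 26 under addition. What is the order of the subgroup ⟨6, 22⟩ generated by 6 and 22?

13

|⟨6⟩| = 13 and |⟨22⟩| = 13, so |H| is a multiple of lcm(13, 13) = 13 and divides |G| = 26.
Closing under the operation: H = {0, 2, 4, 6, 8, 10, 12, 14, 16, 18, 20, 22, 24}, so |H| = 13.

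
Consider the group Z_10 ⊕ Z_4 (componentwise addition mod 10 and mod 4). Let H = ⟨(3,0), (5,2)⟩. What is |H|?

20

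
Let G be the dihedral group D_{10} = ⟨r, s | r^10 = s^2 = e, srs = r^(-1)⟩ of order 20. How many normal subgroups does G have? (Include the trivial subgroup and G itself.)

7

G has 22 subgroups. Checking conjugation-invariance by order — order 1: 1/1 normal; order 2: 1/11 normal; order 4: 0/5 normal; order 5: 1/1 normal; order 10: 3/3 normal; order 20: 1/1 normal.
Total normal subgroups: 7.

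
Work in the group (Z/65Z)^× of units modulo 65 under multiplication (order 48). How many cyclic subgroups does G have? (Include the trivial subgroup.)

20

A cyclic subgroup of order d is generated by each of its φ(d) elements of order d, so the cyclic subgroups of order d number (#elements of order d)/φ(d).
Cyclic subgroups by order — order 1: 1; order 2: 3; order 3: 1; order 4: 6; order 6: 3; order 12: 6.
Total: 20.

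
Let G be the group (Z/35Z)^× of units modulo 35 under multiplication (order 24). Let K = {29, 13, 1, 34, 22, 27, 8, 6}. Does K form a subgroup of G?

|K| = 8 divides |G| = 24, consistent with Lagrange.
K contains the identity, every element's inverse is in K, and K is closed under ·: it is a subgroup.

Yes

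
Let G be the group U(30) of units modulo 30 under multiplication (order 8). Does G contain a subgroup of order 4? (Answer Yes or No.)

4 | 8. A subgroup of order 4 is {1, 11, 19, 29}.

Yes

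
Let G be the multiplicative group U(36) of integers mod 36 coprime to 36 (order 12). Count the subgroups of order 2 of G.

3

|G| = 12 and 2 | 12, so subgroups of order 2 are possible by Lagrange.
The subgroups of order 2 are: {1, 17}; {1, 19}; {1, 35}.
So G has 3 subgroups of order 2.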